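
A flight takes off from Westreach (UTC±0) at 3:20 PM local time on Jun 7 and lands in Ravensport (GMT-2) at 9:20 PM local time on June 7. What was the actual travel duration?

Departure is already UTC: 3:20 PM on Jun 7.
Arrival in UTC: 9:20 PM + 2:00 = 11:20 PM on Jun 7.
Elapsed = 11:20 PM − 3:20 PM = 8 hours.

8 hours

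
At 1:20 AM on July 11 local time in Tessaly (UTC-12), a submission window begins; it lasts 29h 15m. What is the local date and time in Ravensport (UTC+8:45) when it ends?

Ravensport is 20:45 ahead of Tessaly.
After 29 hours and 15 minutes it is 6:35 AM (Jul 12) in Tessaly.
Shift by the zone difference: 6:35 AM + 20:45 = 3:20 AM on Jul 13 in Ravensport.

3:20 AM on Jul 13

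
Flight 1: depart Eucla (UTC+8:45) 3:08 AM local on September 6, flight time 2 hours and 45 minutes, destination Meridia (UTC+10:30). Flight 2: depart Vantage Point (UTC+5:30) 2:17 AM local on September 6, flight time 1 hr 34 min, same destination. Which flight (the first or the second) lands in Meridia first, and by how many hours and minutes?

Flight 1 in UTC: 3:08 AM − 8:45 = 6:23 PM on Sep 5.
+2 hours 45 minutes → arrive 9:08 PM UTC on Sep 5.
Flight 2 in UTC: 2:17 AM − 5:30 = 8:47 PM on Sep 5.
+1 hour and 34 minutes → arrive 10:21 PM UTC on Sep 5.
Flight 1 lands earlier by 1 hour 13 minutes.

the first, by 1 hour 13 minutes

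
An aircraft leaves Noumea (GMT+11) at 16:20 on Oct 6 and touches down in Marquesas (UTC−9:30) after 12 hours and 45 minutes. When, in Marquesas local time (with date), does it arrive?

08:35 on October 6

Convert departure to UTC: 16:20 − 11:00 = 05:20 UTC on Oct 6.
Add 12 hours and 45 minutes travel time → 18:05 UTC.
Marquesas is UTC−9:30, so local arrival = 18:05 − 9:30 = 08:35 on Oct 6.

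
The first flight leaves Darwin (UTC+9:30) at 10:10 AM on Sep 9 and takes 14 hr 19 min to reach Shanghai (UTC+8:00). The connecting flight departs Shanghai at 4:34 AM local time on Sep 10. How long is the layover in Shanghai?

5 hours 35 minutes

Convert departure to UTC: 10:10 AM − 9:30 = 12:40 AM UTC on Sep 9.
Add 14 hours and 19 minutes flight time → 2:59 PM UTC.
Shanghai is UTC+8:00, so local arrival = 2:59 PM + 8:00 = 10:59 PM on Sep 9.
Layover = 4:34 AM − 10:59 PM (+1 day) = 5 hours 35 minutes.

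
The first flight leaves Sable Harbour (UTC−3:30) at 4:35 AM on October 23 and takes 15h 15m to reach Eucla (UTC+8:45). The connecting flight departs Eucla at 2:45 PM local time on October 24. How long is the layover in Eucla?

Convert departure to UTC: 4:35 AM + 3:30 = 8:05 AM UTC on Oct 23.
Add 15 hours 15 minutes flight time → 11:20 PM UTC.
Eucla is UTC+8:45, so local arrival = 11:20 PM + 8:45 = 8:05 AM on Oct 24.
Layover = 2:45 PM − 8:05 AM = 6 hours 40 minutes.

6 hours 40 minutes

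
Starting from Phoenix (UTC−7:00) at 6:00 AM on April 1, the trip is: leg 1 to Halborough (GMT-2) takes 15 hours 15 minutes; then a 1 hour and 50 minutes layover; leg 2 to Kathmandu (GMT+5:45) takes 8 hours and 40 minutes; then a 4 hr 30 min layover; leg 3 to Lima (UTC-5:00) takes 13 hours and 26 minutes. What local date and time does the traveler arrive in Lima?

3:41 AM on Apr 3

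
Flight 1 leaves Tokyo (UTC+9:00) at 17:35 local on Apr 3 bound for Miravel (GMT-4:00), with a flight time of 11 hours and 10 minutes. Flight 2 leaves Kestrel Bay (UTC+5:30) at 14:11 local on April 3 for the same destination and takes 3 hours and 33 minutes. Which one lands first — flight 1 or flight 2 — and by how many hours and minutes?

the second, by 7 hours 31 minutes

Flight 1 in UTC: 17:35 − 9:00 = 08:35 on Apr 3.
+11 hours and 10 minutes → arrive 19:45 UTC on Apr 3.
Flight 2 in UTC: 14:11 − 5:30 = 08:41 on Apr 3.
+3 hours and 33 minutes → arrive 12:14 UTC on Apr 3.
Flight 2 lands earlier by 7 hours 31 minutes.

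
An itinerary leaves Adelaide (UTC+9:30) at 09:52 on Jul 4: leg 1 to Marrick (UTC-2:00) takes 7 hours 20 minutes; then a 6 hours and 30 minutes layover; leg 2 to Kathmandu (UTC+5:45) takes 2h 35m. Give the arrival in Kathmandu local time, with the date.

22:32 on July 4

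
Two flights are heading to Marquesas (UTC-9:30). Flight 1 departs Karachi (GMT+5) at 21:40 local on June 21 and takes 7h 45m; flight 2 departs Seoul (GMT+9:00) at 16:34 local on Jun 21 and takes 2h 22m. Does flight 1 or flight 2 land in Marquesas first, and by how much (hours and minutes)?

the second, by 14 hours 29 minutes

Flight 1 in UTC: 21:40 − 5:00 = 16:40 on Jun 21.
+7 hours and 45 minutes → arrive 00:25 UTC on Jun 22.
Flight 2 in UTC: 16:34 − 9:00 = 07:34 on Jun 21.
+2 hours 22 minutes → arrive 09:56 UTC on Jun 21.
Flight 2 lands earlier by 14 hours 29 minutes.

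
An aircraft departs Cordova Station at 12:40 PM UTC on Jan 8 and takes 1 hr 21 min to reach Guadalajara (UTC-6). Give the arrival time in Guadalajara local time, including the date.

Departure is given in UTC: 12:40 PM on Jan 8.
Add 1 hour and 21 minutes → 2:01 PM UTC.
Guadalajara is UTC−6:00: 2:01 PM − 6:00 = 8:01 AM on Jan 8.

8:01 AM on Jan 8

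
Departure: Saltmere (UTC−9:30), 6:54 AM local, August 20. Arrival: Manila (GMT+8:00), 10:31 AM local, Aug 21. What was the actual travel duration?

Manila is 17:30 ahead of Saltmere.
Clock-face elapsed time (ignoring zones) is 27 hours 37 minutes.
Actual elapsed = 27 hours 37 minutes − 17:30 = 10 hours 7 minutes.

10 hours 7 minutes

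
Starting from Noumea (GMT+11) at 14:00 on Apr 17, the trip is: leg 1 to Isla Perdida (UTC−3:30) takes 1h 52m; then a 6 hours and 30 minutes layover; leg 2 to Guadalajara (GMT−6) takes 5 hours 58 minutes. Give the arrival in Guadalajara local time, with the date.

Convert departure to UTC: 14:00 − 11:00 = 03:00 UTC on Apr 17.
Add 1 hour 52 minutes leg 1 → 04:52 UTC.
Add 6 hours 30 minutes layover in Isla Perdida → 11:22 UTC.
Add 5 hours and 58 minutes leg 2 → 17:20 UTC.
Guadalajara is UTC−6:00, so local arrival = 17:20 − 6:00 = 11:20 on Apr 17.

11:20 on April 17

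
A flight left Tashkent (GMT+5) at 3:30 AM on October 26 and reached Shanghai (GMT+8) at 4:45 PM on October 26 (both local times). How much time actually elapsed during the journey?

10 hours 15 minutes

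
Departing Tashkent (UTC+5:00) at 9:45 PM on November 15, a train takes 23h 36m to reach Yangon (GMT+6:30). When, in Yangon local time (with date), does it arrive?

Convert departure to UTC: 9:45 PM − 5:00 = 4:45 PM UTC on Nov 15.
Add 23 hours 36 minutes travel time → 4:21 PM UTC (Nov 16).
Yangon is UTC+6:30, so local arrival = 4:21 PM + 6:30 = 10:51 PM on Nov 16.

10:51 PM on November 16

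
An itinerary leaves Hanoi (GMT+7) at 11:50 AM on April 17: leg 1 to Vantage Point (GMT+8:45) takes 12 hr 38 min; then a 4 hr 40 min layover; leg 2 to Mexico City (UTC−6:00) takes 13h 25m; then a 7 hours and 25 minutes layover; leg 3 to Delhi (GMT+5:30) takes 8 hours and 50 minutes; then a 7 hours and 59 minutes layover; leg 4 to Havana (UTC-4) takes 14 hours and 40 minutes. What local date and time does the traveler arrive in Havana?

10:27 PM on Apr 19

Convert departure to UTC: 11:50 AM − 7:00 = 4:50 AM UTC on Apr 17.
Add 12 hours 38 minutes leg 1 → 5:28 PM UTC.
Add 4 hours and 40 minutes layover in Vantage Point → 10:08 PM UTC.
Add 13 hours and 25 minutes leg 2 → 11:33 AM UTC (Apr 18).
Add 7 hours 25 minutes layover in Mexico City → 6:58 PM UTC.
Add 8 hours 50 minutes leg 3 → 3:48 AM UTC (Apr 19).
Add 7 hours 59 minutes layover in Delhi → 11:47 AM UTC.
Add 14 hours 40 minutes leg 4 → 2:27 AM UTC (Apr 20).
Havana is UTC−4:00, so local arrival = 2:27 AM − 4:00 = 10:27 PM on Apr 19.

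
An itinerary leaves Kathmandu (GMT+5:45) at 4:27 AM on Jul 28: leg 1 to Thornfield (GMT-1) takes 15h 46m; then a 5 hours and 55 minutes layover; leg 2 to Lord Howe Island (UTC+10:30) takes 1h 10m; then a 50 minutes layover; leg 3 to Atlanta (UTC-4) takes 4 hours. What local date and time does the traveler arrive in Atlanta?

10:23 PM on July 28

Convert departure to UTC: 4:27 AM − 5:45 = 10:42 PM UTC on Jul 27.
Add 15 hours and 46 minutes leg 1 → 2:28 PM UTC (Jul 28).
Add 5 hours 55 minutes layover in Thornfield → 8:23 PM UTC.
Add 1 hour and 10 minutes leg 2 → 9:33 PM UTC.
Add 50 minutes layover in Lord Howe Island → 10:23 PM UTC.
Add 4 hours leg 3 → 2:23 AM UTC (Jul 29).
Atlanta is UTC−4:00, so local arrival = 2:23 AM − 4:00 = 10:23 PM on Jul 28.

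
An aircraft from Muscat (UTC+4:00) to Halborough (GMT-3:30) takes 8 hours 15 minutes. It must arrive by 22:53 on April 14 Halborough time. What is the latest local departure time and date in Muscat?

Target arrival in UTC: 22:53 + 3:30 = 02:23 on Apr 15.
Subtract 8 hours 15 minutes → departure 18:08 UTC on Apr 14.
Muscat is UTC+4:00: 18:08 + 4:00 = 22:08 on Apr 14.

22:08 on Apr 14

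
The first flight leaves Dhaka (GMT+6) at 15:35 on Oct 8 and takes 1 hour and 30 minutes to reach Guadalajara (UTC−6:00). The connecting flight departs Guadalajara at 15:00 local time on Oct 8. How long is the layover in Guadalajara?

Convert departure to UTC: 15:35 − 6:00 = 09:35 UTC on Oct 8.
Add 1 hour and 30 minutes flight time → 11:05 UTC.
Guadalajara is UTC−6:00, so local arrival = 11:05 − 6:00 = 05:05 on Oct 8.
Layover = 15:00 − 05:05 = 9 hours 55 minutes.

9 hours 55 minutes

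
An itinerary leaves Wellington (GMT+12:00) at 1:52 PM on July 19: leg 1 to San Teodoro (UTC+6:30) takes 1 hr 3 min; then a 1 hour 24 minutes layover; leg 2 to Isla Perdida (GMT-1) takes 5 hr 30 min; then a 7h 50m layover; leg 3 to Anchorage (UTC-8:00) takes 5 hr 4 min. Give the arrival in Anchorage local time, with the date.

2:43 PM on July 19

Convert departure to UTC: 1:52 PM − 12:00 = 1:52 AM UTC on Jul 19.
Add 1 hour 3 minutes leg 1 → 2:55 AM UTC.
Add 1 hour 24 minutes layover in San Teodoro → 4:19 AM UTC.
Add 5 hours 30 minutes leg 2 → 9:49 AM UTC.
Add 7 hours and 50 minutes layover in Isla Perdida → 5:39 PM UTC.
Add 5 hours 4 minutes leg 3 → 10:43 PM UTC.
Anchorage is UTC−8:00, so local arrival = 10:43 PM − 8:00 = 2:43 PM on Jul 19.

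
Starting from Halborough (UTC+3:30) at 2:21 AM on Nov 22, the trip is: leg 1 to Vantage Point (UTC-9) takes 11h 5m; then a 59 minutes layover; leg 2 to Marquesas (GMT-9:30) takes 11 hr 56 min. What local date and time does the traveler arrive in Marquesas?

1:21 PM on November 22

Convert departure to UTC: 2:21 AM − 3:30 = 10:51 PM UTC on Nov 21.
Add 11 hours and 5 minutes leg 1 → 9:56 AM UTC (Nov 22).
Add 59 minutes layover in Vantage Point → 10:55 AM UTC.
Add 11 hours 56 minutes leg 2 → 10:51 PM UTC.
Marquesas is UTC−9:30, so local arrival = 10:51 PM − 9:30 = 1:21 PM on Nov 22.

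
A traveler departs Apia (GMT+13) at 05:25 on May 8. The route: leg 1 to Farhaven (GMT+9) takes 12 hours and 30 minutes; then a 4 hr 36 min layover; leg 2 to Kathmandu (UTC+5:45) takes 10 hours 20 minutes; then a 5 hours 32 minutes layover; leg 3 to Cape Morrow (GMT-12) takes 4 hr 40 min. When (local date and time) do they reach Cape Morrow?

Convert departure to UTC: 05:25 − 13:00 = 16:25 UTC on May 7.
Add 12 hours and 30 minutes leg 1 → 04:55 UTC (May 8).
Add 4 hours 36 minutes layover in Farhaven → 09:31 UTC.
Add 10 hours and 20 minutes leg 2 → 19:51 UTC.
Add 5 hours and 32 minutes layover in Kathmandu → 01:23 UTC (May 9).
Add 4 hours 40 minutes leg 3 → 06:03 UTC.
Cape Morrow is UTC−12:00, so local arrival = 06:03 − 12:00 = 18:03 on May 8.

18:03 on May 8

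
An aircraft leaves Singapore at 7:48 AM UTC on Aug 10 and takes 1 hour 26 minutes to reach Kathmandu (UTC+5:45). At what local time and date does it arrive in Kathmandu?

Departure is given in UTC: 7:48 AM on Aug 10.
Add 1 hour and 26 minutes → 9:14 AM UTC.
Kathmandu is UTC+5:45: 9:14 AM + 5:45 = 2:59 PM on Aug 10.

2:59 PM on Aug 10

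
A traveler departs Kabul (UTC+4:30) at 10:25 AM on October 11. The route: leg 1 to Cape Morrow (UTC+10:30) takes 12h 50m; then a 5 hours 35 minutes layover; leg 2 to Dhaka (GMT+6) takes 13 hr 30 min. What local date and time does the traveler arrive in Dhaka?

Convert departure to UTC: 10:25 AM − 4:30 = 5:55 AM UTC on Oct 11.
Add 12 hours and 50 minutes leg 1 → 6:45 PM UTC.
Add 5 hours and 35 minutes layover in Cape Morrow → 12:20 AM UTC (Oct 12).
Add 13 hours and 30 minutes leg 2 → 1:50 PM UTC.
Dhaka is UTC+6:00, so local arrival = 1:50 PM + 6:00 = 7:50 PM on Oct 12.

7:50 PM on October 12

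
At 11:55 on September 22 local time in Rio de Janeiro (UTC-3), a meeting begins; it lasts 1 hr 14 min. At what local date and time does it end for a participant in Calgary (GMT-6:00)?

10:09 on September 22

Convert start to UTC: 11:55 + 3:00 = 14:55 UTC on Sep 22.
Add 1 hour and 14 minutes duration → 16:09 UTC.
Calgary is UTC−6:00, so local end time = 16:09 − 6:00 = 10:09 on Sep 22.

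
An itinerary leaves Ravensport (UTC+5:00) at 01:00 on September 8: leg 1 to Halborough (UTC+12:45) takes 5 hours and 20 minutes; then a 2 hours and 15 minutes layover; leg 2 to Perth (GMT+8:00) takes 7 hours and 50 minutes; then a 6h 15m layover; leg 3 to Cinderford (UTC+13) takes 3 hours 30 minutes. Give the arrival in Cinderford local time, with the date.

10:10 on September 9

Convert departure to UTC: 01:00 − 5:00 = 20:00 UTC on Sep 7.
Add 5 hours 20 minutes leg 1 → 01:20 UTC (Sep 8).
Add 2 hours and 15 minutes layover in Halborough → 03:35 UTC.
Add 7 hours and 50 minutes leg 2 → 11:25 UTC.
Add 6 hours and 15 minutes layover in Perth → 17:40 UTC.
Add 3 hours 30 minutes leg 3 → 21:10 UTC.
Cinderford is UTC+13:00, so local arrival = 21:10 + 13:00 = 10:10 on Sep 9.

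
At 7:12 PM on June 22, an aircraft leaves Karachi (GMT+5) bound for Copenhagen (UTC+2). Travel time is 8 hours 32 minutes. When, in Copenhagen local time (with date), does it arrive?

12:44 AM on June 23

Copenhagen is 3:00 behind Karachi.
After 8 hours and 32 minutes it is 3:44 AM (Jun 23) in Karachi.
Shift by the zone difference: 3:44 AM − 3:00 = 12:44 AM on Jun 23 in Copenhagen.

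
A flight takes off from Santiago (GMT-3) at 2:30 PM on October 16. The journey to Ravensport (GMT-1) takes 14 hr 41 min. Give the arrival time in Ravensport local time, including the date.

7:11 AM on Oct 17

Convert departure to UTC: 2:30 PM + 3:00 = 5:30 PM UTC on Oct 16.
Add 14 hours 41 minutes travel time → 8:11 AM UTC (Oct 17).
Ravensport is UTC−1:00, so local arrival = 8:11 AM − 1:00 = 7:11 AM on Oct 17.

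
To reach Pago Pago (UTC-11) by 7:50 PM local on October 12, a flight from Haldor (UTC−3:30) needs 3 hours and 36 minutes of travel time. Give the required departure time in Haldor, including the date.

11:44 PM on Oct 12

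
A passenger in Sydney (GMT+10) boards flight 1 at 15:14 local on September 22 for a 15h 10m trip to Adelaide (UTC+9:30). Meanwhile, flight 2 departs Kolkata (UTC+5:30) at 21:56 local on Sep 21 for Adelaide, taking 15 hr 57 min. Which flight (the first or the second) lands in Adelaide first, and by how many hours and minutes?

Flight 1 in UTC: 15:14 − 10:00 = 05:14 on Sep 22.
+15 hours 10 minutes → arrive 20:24 UTC on Sep 22.
Flight 2 in UTC: 21:56 − 5:30 = 16:26 on Sep 21.
+15 hours and 57 minutes → arrive 08:23 UTC on Sep 22.
Flight 2 lands earlier by 12 hours 1 minute.

the second, by 12 hours 1 minute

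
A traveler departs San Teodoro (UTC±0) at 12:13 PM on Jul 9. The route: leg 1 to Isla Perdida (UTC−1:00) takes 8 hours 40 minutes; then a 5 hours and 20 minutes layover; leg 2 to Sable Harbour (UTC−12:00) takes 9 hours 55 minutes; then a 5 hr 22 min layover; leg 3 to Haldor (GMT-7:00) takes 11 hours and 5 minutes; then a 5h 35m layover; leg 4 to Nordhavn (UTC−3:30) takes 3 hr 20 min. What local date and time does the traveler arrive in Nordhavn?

10:00 AM on July 11

San Teodoro is at UTC+0, so departure is already 12:13 PM UTC on Jul 9.
Add 8 hours 40 minutes leg 1 → 8:53 PM UTC.
Add 5 hours and 20 minutes layover in Isla Perdida → 2:13 AM UTC (Jul 10).
Add 9 hours 55 minutes leg 2 → 12:08 PM UTC.
Add 5 hours and 22 minutes layover in Sable Harbour → 5:30 PM UTC.
Add 11 hours and 5 minutes leg 3 → 4:35 AM UTC (Jul 11).
Add 5 hours and 35 minutes layover in Haldor → 10:10 AM UTC.
Add 3 hours and 20 minutes leg 4 → 1:30 PM UTC.
Nordhavn is UTC−3:30, so local arrival = 1:30 PM − 3:30 = 10:00 AM on Jul 11.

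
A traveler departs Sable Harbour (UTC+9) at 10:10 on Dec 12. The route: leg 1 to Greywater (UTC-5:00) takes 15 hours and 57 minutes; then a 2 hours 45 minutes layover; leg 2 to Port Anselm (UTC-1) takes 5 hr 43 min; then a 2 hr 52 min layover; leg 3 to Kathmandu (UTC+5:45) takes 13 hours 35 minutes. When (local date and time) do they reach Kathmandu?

23:47 on December 13

Convert departure to UTC: 10:10 − 9:00 = 01:10 UTC on Dec 12.
Add 15 hours and 57 minutes leg 1 → 17:07 UTC.
Add 2 hours and 45 minutes layover in Greywater → 19:52 UTC.
Add 5 hours 43 minutes leg 2 → 01:35 UTC (Dec 13).
Add 2 hours and 52 minutes layover in Port Anselm → 04:27 UTC.
Add 13 hours and 35 minutes leg 3 → 18:02 UTC.
Kathmandu is UTC+5:45, so local arrival = 18:02 + 5:45 = 23:47 on Dec 13.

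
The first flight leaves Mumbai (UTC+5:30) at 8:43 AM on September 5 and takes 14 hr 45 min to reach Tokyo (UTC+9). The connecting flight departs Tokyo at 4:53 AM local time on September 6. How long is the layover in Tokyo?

1 hour 55 minutes

Convert departure to UTC: 8:43 AM − 5:30 = 3:13 AM UTC on Sep 5.
Add 14 hours 45 minutes flight time → 5:58 PM UTC.
Tokyo is UTC+9:00, so local arrival = 5:58 PM + 9:00 = 2:58 AM on Sep 6.
Layover = 4:53 AM − 2:58 AM = 1 hour 55 minutes.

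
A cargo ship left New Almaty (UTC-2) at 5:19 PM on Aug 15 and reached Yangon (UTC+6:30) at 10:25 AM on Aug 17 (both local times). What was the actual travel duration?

32 hours 36 minutes

Departure in UTC: 5:19 PM + 2:00 = 7:19 PM on Aug 15.
Arrival in UTC: 10:25 AM − 6:30 = 3:55 AM on Aug 17.
Elapsed = 3:55 AM − 7:19 PM (+2 days) = 32 hours 36 minutes.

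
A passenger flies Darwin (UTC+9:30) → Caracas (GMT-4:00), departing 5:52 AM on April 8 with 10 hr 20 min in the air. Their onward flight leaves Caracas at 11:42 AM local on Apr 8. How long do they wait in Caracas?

Convert departure to UTC: 5:52 AM − 9:30 = 8:22 PM UTC on Apr 7.
Add 10 hours and 20 minutes flight time → 6:42 AM UTC (Apr 8).
Caracas is UTC−4:00, so local arrival = 6:42 AM − 4:00 = 2:42 AM on Apr 8.
Layover = 11:42 AM − 2:42 AM = 9 hours.

9 hours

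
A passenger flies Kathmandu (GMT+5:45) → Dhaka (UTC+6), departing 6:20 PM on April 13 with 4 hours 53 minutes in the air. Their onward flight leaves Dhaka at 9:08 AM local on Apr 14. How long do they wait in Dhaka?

9 hours 40 minutes

Convert departure to UTC: 6:20 PM − 5:45 = 12:35 PM UTC on Apr 13.
Add 4 hours and 53 minutes flight time → 5:28 PM UTC.
Dhaka is UTC+6:00, so local arrival = 5:28 PM + 6:00 = 11:28 PM on Apr 13.
Layover = 9:08 AM − 11:28 PM (+1 day) = 9 hours 40 minutes.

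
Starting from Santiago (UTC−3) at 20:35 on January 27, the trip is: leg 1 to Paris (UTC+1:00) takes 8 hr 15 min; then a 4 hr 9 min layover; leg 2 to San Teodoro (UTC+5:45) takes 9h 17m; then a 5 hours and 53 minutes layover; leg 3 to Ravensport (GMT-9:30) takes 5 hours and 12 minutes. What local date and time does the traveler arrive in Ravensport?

22:51 on January 28

Convert departure to UTC: 20:35 + 3:00 = 23:35 UTC on Jan 27.
Add 8 hours and 15 minutes leg 1 → 07:50 UTC (Jan 28).
Add 4 hours and 9 minutes layover in Paris → 11:59 UTC.
Add 9 hours and 17 minutes leg 2 → 21:16 UTC.
Add 5 hours and 53 minutes layover in San Teodoro → 03:09 UTC (Jan 29).
Add 5 hours 12 minutes leg 3 → 08:21 UTC.
Ravensport is UTC−9:30, so local arrival = 08:21 − 9:30 = 22:51 on Jan 28.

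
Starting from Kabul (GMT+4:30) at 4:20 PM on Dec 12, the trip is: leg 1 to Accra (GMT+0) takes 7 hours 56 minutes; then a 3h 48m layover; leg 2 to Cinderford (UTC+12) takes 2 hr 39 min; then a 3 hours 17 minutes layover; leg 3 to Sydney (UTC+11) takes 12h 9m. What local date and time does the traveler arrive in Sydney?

Convert departure to UTC: 4:20 PM − 4:30 = 11:50 AM UTC on Dec 12.
Add 7 hours and 56 minutes leg 1 → 7:46 PM UTC.
Add 3 hours and 48 minutes layover in Accra → 11:34 PM UTC.
Add 2 hours 39 minutes leg 2 → 2:13 AM UTC (Dec 13).
Add 3 hours 17 minutes layover in Cinderford → 5:30 AM UTC.
Add 12 hours and 9 minutes leg 3 → 5:39 PM UTC.
Sydney is UTC+11:00, so local arrival = 5:39 PM + 11:00 = 4:39 AM on Dec 14.

4:39 AM on December 14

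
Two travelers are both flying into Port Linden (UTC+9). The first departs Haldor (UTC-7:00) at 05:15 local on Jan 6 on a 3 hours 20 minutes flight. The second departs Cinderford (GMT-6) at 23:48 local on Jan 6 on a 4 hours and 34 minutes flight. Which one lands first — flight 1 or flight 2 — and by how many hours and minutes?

the first, by 18 hours 47 minutes

Flight 1 in UTC: 05:15 + 7:00 = 12:15 on Jan 6.
+3 hours and 20 minutes → arrive 15:35 UTC on Jan 6.
Flight 2 in UTC: 23:48 + 6:00 = 05:48 on Jan 7.
+4 hours 34 minutes → arrive 10:22 UTC on Jan 7.
Flight 1 lands earlier by 18 hours 47 minutes.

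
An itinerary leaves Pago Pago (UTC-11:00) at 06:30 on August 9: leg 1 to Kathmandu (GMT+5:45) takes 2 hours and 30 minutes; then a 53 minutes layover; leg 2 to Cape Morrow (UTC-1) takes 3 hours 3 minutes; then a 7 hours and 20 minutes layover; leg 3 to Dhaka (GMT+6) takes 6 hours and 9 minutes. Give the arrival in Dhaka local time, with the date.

19:25 on August 10

Convert departure to UTC: 06:30 + 11:00 = 17:30 UTC on Aug 9.
Add 2 hours 30 minutes leg 1 → 20:00 UTC.
Add 53 minutes layover in Kathmandu → 20:53 UTC.
Add 3 hours and 3 minutes leg 2 → 23:56 UTC.
Add 7 hours and 20 minutes layover in Cape Morrow → 07:16 UTC (Aug 10).
Add 6 hours and 9 minutes leg 3 → 13:25 UTC.
Dhaka is UTC+6:00, so local arrival = 13:25 + 6:00 = 19:25 on Aug 10.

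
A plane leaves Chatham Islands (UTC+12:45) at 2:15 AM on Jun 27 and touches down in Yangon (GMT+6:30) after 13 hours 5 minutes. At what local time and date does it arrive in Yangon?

Yangon is 6:15 behind Chatham Islands.
After 13 hours and 5 minutes it is 3:20 PM in Chatham Islands.
Shift by the zone difference: 3:20 PM − 6:15 = 9:05 AM on Jun 27 in Yangon.

9:05 AM on Jun 27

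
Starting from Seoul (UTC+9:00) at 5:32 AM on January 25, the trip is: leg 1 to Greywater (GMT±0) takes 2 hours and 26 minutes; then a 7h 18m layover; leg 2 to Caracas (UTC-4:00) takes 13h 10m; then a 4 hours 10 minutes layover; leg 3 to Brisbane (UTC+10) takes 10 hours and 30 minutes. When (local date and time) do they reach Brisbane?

8:06 PM on January 26

Convert departure to UTC: 5:32 AM − 9:00 = 8:32 PM UTC on Jan 24.
Add 2 hours 26 minutes leg 1 → 10:58 PM UTC.
Add 7 hours and 18 minutes layover in Greywater → 6:16 AM UTC (Jan 25).
Add 13 hours 10 minutes leg 2 → 7:26 PM UTC.
Add 4 hours and 10 minutes layover in Caracas → 11:36 PM UTC.
Add 10 hours 30 minutes leg 3 → 10:06 AM UTC (Jan 26).
Brisbane is UTC+10:00, so local arrival = 10:06 AM + 10:00 = 8:06 PM on Jan 26.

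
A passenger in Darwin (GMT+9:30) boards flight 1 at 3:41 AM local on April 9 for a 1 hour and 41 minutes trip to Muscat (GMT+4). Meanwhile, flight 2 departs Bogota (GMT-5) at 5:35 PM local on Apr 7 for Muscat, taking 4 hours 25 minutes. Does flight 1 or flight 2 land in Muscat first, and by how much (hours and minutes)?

the second, by 16 hours 52 minutes

Flight 1 in UTC: 3:41 AM − 9:30 = 6:11 PM on Apr 8.
+1 hour 41 minutes → arrive 7:52 PM UTC on Apr 8.
Flight 2 in UTC: 5:35 PM + 5:00 = 10:35 PM on Apr 7.
+4 hours and 25 minutes → arrive 3:00 AM UTC on Apr 8.
Flight 2 lands earlier by 16 hours 52 minutes.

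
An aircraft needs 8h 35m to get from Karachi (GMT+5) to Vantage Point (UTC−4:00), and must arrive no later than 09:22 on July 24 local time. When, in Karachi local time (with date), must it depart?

09:47 on Jul 24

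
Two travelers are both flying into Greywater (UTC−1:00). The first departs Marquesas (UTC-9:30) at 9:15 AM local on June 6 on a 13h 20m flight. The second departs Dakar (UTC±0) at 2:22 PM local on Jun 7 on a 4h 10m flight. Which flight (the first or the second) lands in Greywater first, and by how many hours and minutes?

the first, by 10 hours 27 minutes

Flight 1 in UTC: 9:15 AM + 9:30 = 6:45 PM on Jun 6.
+13 hours 20 minutes → arrive 8:05 AM UTC on Jun 7.
Flight 2 departs at 2:22 PM UTC (Jun 7).
+4 hours and 10 minutes → arrive 6:32 PM UTC on Jun 7.
Flight 1 lands earlier by 10 hours 27 minutes.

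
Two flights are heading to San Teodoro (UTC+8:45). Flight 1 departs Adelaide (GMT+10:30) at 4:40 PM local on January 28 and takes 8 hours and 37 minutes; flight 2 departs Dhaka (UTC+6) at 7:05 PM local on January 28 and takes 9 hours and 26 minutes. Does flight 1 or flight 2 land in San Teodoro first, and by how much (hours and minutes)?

the first, by 7 hours 44 minutes

Flight 1 in UTC: 4:40 PM − 10:30 = 6:10 AM on Jan 28.
+8 hours 37 minutes → arrive 2:47 PM UTC on Jan 28.
Flight 2 in UTC: 7:05 PM − 6:00 = 1:05 PM on Jan 28.
+9 hours and 26 minutes → arrive 10:31 PM UTC on Jan 28.
Flight 1 lands earlier by 7 hours 44 minutes.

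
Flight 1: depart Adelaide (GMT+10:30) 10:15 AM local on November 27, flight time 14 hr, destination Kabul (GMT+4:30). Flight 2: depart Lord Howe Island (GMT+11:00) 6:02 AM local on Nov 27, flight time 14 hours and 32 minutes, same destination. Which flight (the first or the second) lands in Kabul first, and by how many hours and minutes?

Flight 1 in UTC: 10:15 AM − 10:30 = 11:45 PM on Nov 26.
+14 hours → arrive 1:45 PM UTC on Nov 27.
Flight 2 in UTC: 6:02 AM − 11:00 = 7:02 PM on Nov 26.
+14 hours 32 minutes → arrive 9:34 AM UTC on Nov 27.
Flight 2 lands earlier by 4 hours 11 minutes.

the second, by 4 hours 11 minutes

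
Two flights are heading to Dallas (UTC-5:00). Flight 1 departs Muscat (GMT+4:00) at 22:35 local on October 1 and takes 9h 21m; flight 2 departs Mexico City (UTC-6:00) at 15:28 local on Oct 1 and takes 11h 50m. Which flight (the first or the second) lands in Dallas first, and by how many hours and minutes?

Flight 1 in UTC: 22:35 − 4:00 = 18:35 on Oct 1.
+9 hours and 21 minutes → arrive 03:56 UTC on Oct 2.
Flight 2 in UTC: 15:28 + 6:00 = 21:28 on Oct 1.
+11 hours and 50 minutes → arrive 09:18 UTC on Oct 2.
Flight 1 lands earlier by 5 hours 22 minutes.

the first, by 5 hours 22 minutes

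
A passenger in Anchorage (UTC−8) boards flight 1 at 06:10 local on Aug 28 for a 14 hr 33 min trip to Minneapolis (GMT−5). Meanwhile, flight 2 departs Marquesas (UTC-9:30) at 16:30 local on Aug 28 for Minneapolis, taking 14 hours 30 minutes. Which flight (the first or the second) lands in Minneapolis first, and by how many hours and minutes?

the first, by 11 hours 47 minutes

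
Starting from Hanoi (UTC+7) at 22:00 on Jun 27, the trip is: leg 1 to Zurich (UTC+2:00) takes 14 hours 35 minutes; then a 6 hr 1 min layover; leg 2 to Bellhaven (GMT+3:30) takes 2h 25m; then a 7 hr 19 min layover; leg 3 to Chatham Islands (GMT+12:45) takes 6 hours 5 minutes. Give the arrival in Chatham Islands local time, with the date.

16:10 on June 29

Convert departure to UTC: 22:00 − 7:00 = 15:00 UTC on Jun 27.
Add 14 hours 35 minutes leg 1 → 05:35 UTC (Jun 28).
Add 6 hours 1 minute layover in Zurich → 11:36 UTC.
Add 2 hours 25 minutes leg 2 → 14:01 UTC.
Add 7 hours and 19 minutes layover in Bellhaven → 21:20 UTC.
Add 6 hours 5 minutes leg 3 → 03:25 UTC (Jun 29).
Chatham Islands is UTC+12:45, so local arrival = 03:25 + 12:45 = 16:10 on Jun 29.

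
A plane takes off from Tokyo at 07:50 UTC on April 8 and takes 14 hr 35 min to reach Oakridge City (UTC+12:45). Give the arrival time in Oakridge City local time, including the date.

Departure is given in UTC: 07:50 on Apr 8.
Add 14 hours and 35 minutes → 22:25 UTC.
Oakridge City is UTC+12:45: 22:25 + 12:45 = 11:10 on Apr 9.

11:10 on Apr 9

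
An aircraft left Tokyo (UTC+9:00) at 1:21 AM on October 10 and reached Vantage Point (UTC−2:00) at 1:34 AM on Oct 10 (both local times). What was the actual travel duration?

Departure in UTC: 1:21 AM − 9:00 = 4:21 PM on Oct 9.
Arrival in UTC: 1:34 AM + 2:00 = 3:34 AM on Oct 10.
Elapsed = 3:34 AM − 4:21 PM (+1 day) = 11 hours 13 minutes.

11 hours 13 minutes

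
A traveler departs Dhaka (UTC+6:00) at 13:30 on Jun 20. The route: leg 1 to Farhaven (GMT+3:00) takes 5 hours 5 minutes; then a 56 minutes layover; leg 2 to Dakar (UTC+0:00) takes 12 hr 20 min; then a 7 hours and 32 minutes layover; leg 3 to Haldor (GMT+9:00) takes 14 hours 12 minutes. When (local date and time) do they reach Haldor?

Convert departure to UTC: 13:30 − 6:00 = 07:30 UTC on Jun 20.
Add 5 hours 5 minutes leg 1 → 12:35 UTC.
Add 56 minutes layover in Farhaven → 13:31 UTC.
Add 12 hours 20 minutes leg 2 → 01:51 UTC (Jun 21).
Add 7 hours 32 minutes layover in Dakar → 09:23 UTC.
Add 14 hours 12 minutes leg 3 → 23:35 UTC.
Haldor is UTC+9:00, so local arrival = 23:35 + 9:00 = 08:35 on Jun 22.

08:35 on June 22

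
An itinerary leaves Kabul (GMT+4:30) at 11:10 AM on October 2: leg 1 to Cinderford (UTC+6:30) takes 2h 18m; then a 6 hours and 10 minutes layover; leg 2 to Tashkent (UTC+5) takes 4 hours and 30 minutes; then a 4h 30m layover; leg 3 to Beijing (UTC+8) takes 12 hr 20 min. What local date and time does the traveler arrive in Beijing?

Convert departure to UTC: 11:10 AM − 4:30 = 6:40 AM UTC on Oct 2.
Add 2 hours 18 minutes leg 1 → 8:58 AM UTC.
Add 6 hours 10 minutes layover in Cinderford → 3:08 PM UTC.
Add 4 hours 30 minutes leg 2 → 7:38 PM UTC.
Add 4 hours and 30 minutes layover in Tashkent → 12:08 AM UTC (Oct 3).
Add 12 hours and 20 minutes leg 3 → 12:28 PM UTC.
Beijing is UTC+8:00, so local arrival = 12:28 PM + 8:00 = 8:28 PM on Oct 3.

8:28 PM on Oct 3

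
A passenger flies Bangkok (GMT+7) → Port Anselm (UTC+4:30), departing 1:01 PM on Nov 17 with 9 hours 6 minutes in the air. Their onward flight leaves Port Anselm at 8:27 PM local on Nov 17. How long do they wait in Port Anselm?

Convert departure to UTC: 1:01 PM − 7:00 = 6:01 AM UTC on Nov 17.
Add 9 hours 6 minutes flight time → 3:07 PM UTC.
Port Anselm is UTC+4:30, so local arrival = 3:07 PM + 4:30 = 7:37 PM on Nov 17.
Layover = 8:27 PM − 7:37 PM = 50 minutes.

50 minutes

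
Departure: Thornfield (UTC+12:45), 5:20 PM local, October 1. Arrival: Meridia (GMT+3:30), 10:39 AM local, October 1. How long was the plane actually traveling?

2 hours 34 minutes

Departure in UTC: 5:20 PM − 12:45 = 4:35 AM on Oct 1.
Arrival in UTC: 10:39 AM − 3:30 = 7:09 AM on Oct 1.
Elapsed = 7:09 AM − 4:35 AM = 2 hours 34 minutes.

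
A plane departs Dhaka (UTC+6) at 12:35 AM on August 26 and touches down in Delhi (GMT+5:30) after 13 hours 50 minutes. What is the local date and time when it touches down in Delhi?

1:55 PM on August 26

Convert departure to UTC: 12:35 AM − 6:00 = 6:35 PM UTC on Aug 25.
Add 13 hours and 50 minutes travel time → 8:25 AM UTC (Aug 26).
Delhi is UTC+5:30, so local arrival = 8:25 AM + 5:30 = 1:55 PM on Aug 26.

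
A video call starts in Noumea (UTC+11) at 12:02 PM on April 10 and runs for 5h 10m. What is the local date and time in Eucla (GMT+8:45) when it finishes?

2:57 PM on April 10

Convert start to UTC: 12:02 PM − 11:00 = 1:02 AM UTC on Apr 10.
Add 5 hours 10 minutes duration → 6:12 AM UTC.
Eucla is UTC+8:45, so local end time = 6:12 AM + 8:45 = 2:57 PM on Apr 10.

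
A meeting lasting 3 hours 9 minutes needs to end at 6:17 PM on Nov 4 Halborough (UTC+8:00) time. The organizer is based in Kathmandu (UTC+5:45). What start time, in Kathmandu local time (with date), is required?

Target end time in UTC: 6:17 PM − 8:00 = 10:17 AM on Nov 4.
Subtract 3 hours and 9 minutes → start 7:08 AM UTC on Nov 4.
Kathmandu is UTC+5:45: 7:08 AM + 5:45 = 12:53 PM on Nov 4.

12:53 PM on November 4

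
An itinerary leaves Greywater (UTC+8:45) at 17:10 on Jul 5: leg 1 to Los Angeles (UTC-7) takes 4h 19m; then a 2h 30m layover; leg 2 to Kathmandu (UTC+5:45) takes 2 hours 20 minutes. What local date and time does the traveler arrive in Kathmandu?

23:19 on July 5

Convert departure to UTC: 17:10 − 8:45 = 08:25 UTC on Jul 5.
Add 4 hours and 19 minutes leg 1 → 12:44 UTC.
Add 2 hours and 30 minutes layover in Los Angeles → 15:14 UTC.
Add 2 hours 20 minutes leg 2 → 17:34 UTC.
Kathmandu is UTC+5:45, so local arrival = 17:34 + 5:45 = 23:19 on Jul 5.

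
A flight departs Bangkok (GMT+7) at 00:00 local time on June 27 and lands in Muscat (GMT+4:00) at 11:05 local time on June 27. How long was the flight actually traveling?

Departure in UTC: 00:00 − 7:00 = 17:00 on Jun 26.
Arrival in UTC: 11:05 − 4:00 = 07:05 on Jun 27.
Elapsed = 07:05 − 17:00 (+1 day) = 14 hours 5 minutes.

14 hours 5 minutes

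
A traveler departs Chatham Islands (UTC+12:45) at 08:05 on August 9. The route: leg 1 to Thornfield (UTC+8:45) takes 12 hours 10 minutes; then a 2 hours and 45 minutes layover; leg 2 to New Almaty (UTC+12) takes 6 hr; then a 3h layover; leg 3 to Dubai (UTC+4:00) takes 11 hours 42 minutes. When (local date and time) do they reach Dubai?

Convert departure to UTC: 08:05 − 12:45 = 19:20 UTC on Aug 8.
Add 12 hours 10 minutes leg 1 → 07:30 UTC (Aug 9).
Add 2 hours and 45 minutes layover in Thornfield → 10:15 UTC.
Add 6 hours leg 2 → 16:15 UTC.
Add 3 hours layover in New Almaty → 19:15 UTC.
Add 11 hours and 42 minutes leg 3 → 06:57 UTC (Aug 10).
Dubai is UTC+4:00, so local arrival = 06:57 + 4:00 = 10:57 on Aug 10.

10:57 on August 10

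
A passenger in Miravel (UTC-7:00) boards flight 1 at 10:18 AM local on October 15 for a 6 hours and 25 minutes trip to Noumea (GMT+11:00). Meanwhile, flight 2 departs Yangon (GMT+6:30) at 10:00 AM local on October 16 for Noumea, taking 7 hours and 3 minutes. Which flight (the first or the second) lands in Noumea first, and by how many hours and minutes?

Flight 1 in UTC: 10:18 AM + 7:00 = 5:18 PM on Oct 15.
+6 hours and 25 minutes → arrive 11:43 PM UTC on Oct 15.
Flight 2 in UTC: 10:00 AM − 6:30 = 3:30 AM on Oct 16.
+7 hours and 3 minutes → arrive 10:33 AM UTC on Oct 16.
Flight 1 lands earlier by 10 hours 50 minutes.

the first, by 10 hours 50 minutes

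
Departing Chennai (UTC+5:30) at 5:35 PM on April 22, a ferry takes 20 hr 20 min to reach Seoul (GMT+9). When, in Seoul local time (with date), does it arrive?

Convert departure to UTC: 5:35 PM − 5:30 = 12:05 PM UTC on Apr 22.
Add 20 hours 20 minutes travel time → 8:25 AM UTC (Apr 23).
Seoul is UTC+9:00, so local arrival = 8:25 AM + 9:00 = 5:25 PM on Apr 23.

5:25 PM on April 23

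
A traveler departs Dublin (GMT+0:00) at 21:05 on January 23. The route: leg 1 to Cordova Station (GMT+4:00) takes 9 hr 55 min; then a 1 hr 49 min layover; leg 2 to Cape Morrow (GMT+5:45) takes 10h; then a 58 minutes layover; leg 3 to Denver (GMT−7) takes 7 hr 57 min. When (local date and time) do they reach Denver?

20:44 on Jan 24

Dublin is at UTC+0, so departure is already 21:05 UTC on Jan 23.
Add 9 hours 55 minutes leg 1 → 07:00 UTC (Jan 24).
Add 1 hour and 49 minutes layover in Cordova Station → 08:49 UTC.
Add 10 hours leg 2 → 18:49 UTC.
Add 58 minutes layover in Cape Morrow → 19:47 UTC.
Add 7 hours and 57 minutes leg 3 → 03:44 UTC (Jan 25).
Denver is UTC−7:00, so local arrival = 03:44 − 7:00 = 20:44 on Jan 24.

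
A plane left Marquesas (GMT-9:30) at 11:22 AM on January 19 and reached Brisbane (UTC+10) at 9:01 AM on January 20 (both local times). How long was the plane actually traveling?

2 hours 9 minutes

Departure in UTC: 11:22 AM + 9:30 = 8:52 PM on Jan 19.
Arrival in UTC: 9:01 AM − 10:00 = 11:01 PM on Jan 19.
Elapsed = 11:01 PM − 8:52 PM = 2 hours 9 minutes.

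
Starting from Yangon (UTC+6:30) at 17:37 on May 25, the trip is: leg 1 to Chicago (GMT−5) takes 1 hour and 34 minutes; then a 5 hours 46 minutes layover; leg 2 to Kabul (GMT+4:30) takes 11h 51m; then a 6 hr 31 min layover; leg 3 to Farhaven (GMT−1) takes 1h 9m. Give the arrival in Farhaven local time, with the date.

12:58 on May 26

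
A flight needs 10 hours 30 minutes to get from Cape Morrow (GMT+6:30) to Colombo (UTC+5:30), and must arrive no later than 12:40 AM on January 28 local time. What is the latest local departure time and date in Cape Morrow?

Target arrival in UTC: 12:40 AM − 5:30 = 7:10 PM on Jan 27.
Subtract 10 hours 30 minutes → departure 8:40 AM UTC on Jan 27.
Cape Morrow is UTC+6:30: 8:40 AM + 6:30 = 3:10 PM on Jan 27.

3:10 PM on January 27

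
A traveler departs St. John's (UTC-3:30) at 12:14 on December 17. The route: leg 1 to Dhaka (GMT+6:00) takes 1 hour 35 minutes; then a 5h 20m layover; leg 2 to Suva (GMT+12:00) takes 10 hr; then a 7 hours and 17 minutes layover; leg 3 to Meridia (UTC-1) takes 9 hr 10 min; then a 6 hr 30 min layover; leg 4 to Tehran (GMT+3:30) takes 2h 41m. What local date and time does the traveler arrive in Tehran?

Convert departure to UTC: 12:14 + 3:30 = 15:44 UTC on Dec 17.
Add 1 hour and 35 minutes leg 1 → 17:19 UTC.
Add 5 hours and 20 minutes layover in Dhaka → 22:39 UTC.
Add 10 hours leg 2 → 08:39 UTC (Dec 18).
Add 7 hours and 17 minutes layover in Suva → 15:56 UTC.
Add 9 hours and 10 minutes leg 3 → 01:06 UTC (Dec 19).
Add 6 hours and 30 minutes layover in Meridia → 07:36 UTC.
Add 2 hours and 41 minutes leg 4 → 10:17 UTC.
Tehran is UTC+3:30, so local arrival = 10:17 + 3:30 = 13:47 on Dec 19.

13:47 on Dec 19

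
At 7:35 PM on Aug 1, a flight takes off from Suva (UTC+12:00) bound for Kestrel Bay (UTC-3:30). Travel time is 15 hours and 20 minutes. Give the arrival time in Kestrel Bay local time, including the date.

7:25 PM on August 1

Convert departure to UTC: 7:35 PM − 12:00 = 7:35 AM UTC on Aug 1.
Add 15 hours 20 minutes travel time → 10:55 PM UTC.
Kestrel Bay is UTC−3:30, so local arrival = 10:55 PM − 3:30 = 7:25 PM on Aug 1.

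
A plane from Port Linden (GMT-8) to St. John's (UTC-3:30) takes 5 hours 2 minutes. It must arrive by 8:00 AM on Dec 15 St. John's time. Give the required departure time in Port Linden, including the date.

10:28 PM on December 14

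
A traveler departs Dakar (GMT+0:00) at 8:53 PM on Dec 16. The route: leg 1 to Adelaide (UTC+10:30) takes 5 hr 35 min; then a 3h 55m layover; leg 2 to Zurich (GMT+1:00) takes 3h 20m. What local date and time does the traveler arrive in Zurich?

Dakar is at UTC+0, so departure is already 8:53 PM UTC on Dec 16.
Add 5 hours and 35 minutes leg 1 → 2:28 AM UTC (Dec 17).
Add 3 hours 55 minutes layover in Adelaide → 6:23 AM UTC.
Add 3 hours 20 minutes leg 2 → 9:43 AM UTC.
Zurich is UTC+1:00, so local arrival = 9:43 AM + 1:00 = 10:43 AM on Dec 17.

10:43 AM on Dec 17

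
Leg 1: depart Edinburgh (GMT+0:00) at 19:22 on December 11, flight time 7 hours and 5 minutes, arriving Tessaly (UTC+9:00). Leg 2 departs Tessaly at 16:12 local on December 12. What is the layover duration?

Edinburgh is at UTC+0, so departure is already 19:22 UTC on Dec 11.
Add 7 hours and 5 minutes flight time → 02:27 UTC (Dec 12).
Tessaly is UTC+9:00, so local arrival = 02:27 + 9:00 = 11:27 on Dec 12.
Layover = 16:12 − 11:27 = 4 hours 45 minutes.

4 hours 45 minutes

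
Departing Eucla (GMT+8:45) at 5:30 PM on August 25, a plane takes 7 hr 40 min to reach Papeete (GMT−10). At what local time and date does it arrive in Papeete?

6:25 AM on August 25

Convert departure to UTC: 5:30 PM − 8:45 = 8:45 AM UTC on Aug 25.
Add 7 hours 40 minutes travel time → 4:25 PM UTC.
Papeete is UTC−10:00, so local arrival = 4:25 PM − 10:00 = 6:25 AM on Aug 25.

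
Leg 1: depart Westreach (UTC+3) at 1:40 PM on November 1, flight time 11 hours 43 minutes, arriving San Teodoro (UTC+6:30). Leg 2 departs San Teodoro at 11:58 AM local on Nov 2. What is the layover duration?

Convert departure to UTC: 1:40 PM − 3:00 = 10:40 AM UTC on Nov 1.
Add 11 hours 43 minutes flight time → 10:23 PM UTC.
San Teodoro is UTC+6:30, so local arrival = 10:23 PM + 6:30 = 4:53 AM on Nov 2.
Layover = 11:58 AM − 4:53 AM = 7 hours 5 minutes.

7 hours 5 minutes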